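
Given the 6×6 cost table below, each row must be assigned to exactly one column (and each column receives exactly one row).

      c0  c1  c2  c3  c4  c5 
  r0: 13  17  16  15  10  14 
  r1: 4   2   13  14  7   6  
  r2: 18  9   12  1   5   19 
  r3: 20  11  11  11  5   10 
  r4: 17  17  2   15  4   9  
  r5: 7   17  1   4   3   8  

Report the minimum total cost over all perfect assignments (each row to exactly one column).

Minimum assignment cost: 31

one of 5 optimal assignments: row0→col0 (cost 13), row1→col1 (cost 2), row2→col3 (cost 1), row3→col4 (cost 5), row4→col2 (cost 2), row5→col5 (cost 8)
total = 13 + 2 + 1 + 5 + 2 + 8 = 31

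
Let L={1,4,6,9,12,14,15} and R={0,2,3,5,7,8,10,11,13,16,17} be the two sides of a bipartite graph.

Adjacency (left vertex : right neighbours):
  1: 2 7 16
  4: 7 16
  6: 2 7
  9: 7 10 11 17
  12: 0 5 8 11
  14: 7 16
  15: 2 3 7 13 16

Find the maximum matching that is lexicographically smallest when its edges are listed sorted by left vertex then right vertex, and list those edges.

Lex-smallest maximum matching: {(1,2), (4,7), (9,10), (12,0), (14,16), (15,3)}

|M| = 6 (so the lex-smallest maximum matching has 6 edges)
process left vertices in ascending order; for each, take the smallest-labelled available neighbour that still permits 6 edges overall, or leave it unmatched if none does
lex-smallest matching: {1-2, 4-7, 9-10, 12-0, 14-16, 15-3}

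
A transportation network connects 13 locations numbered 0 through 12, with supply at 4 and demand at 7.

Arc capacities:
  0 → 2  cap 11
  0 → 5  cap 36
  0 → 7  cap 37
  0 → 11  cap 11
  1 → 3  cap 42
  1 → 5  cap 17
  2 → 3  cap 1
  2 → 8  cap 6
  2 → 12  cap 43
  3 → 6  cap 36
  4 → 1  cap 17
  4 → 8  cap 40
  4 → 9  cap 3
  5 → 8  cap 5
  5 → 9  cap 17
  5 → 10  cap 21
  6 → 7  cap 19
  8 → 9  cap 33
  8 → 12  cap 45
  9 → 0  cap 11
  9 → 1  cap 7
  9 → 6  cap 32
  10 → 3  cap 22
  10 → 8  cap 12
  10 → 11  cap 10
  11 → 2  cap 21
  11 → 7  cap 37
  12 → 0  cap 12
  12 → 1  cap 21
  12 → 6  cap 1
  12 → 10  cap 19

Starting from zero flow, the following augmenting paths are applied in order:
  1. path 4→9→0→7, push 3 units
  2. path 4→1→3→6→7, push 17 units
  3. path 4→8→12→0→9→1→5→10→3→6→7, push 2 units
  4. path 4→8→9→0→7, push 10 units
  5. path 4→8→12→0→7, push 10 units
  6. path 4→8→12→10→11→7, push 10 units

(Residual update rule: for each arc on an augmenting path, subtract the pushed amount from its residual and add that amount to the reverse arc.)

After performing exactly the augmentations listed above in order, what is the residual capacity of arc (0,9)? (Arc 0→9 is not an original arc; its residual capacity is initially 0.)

after path 1 (4→9→0→7, push 3): res(0,9)=3
after path 2 (4→1→3→6→7, push 17): res(0,9)=3
after path 3 (4→8→12→0→9→1→5→10→3→6→7, push 2): res(0,9)=1
after path 4 (4→8→9→0→7, push 10): res(0,9)=11
after path 5 (4→8→12→0→7, push 10): res(0,9)=11
after path 6 (4→8→12→10→11→7, push 10): res(0,9)=11

Residual capacity of (0,9): 11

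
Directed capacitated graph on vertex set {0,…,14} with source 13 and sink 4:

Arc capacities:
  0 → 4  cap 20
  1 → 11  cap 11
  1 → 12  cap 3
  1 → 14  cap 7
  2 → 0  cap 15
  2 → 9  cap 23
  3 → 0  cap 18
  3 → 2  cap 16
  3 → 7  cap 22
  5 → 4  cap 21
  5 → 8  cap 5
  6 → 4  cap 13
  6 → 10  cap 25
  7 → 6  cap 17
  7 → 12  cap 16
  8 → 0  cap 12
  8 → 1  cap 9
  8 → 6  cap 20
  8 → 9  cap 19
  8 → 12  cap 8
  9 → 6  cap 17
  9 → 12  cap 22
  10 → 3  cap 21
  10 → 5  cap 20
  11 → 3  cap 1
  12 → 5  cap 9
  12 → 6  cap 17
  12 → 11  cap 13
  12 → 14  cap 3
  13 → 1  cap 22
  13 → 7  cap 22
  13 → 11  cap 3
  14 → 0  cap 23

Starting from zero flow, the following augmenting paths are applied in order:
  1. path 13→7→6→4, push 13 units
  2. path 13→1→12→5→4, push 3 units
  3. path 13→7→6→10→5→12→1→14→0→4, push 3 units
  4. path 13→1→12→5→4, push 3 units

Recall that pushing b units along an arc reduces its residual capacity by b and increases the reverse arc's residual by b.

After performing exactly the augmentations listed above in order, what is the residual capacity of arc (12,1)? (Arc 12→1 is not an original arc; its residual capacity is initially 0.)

after path 1 (13→7→6→4, push 13): res(12,1)=0
after path 2 (13→1→12→5→4, push 3): res(12,1)=3
after path 3 (13→7→6→10→5→12→1→14→0→4, push 3): res(12,1)=0
after path 4 (13→1→12→5→4, push 3): res(12,1)=3

Residual capacity of (12,1): 3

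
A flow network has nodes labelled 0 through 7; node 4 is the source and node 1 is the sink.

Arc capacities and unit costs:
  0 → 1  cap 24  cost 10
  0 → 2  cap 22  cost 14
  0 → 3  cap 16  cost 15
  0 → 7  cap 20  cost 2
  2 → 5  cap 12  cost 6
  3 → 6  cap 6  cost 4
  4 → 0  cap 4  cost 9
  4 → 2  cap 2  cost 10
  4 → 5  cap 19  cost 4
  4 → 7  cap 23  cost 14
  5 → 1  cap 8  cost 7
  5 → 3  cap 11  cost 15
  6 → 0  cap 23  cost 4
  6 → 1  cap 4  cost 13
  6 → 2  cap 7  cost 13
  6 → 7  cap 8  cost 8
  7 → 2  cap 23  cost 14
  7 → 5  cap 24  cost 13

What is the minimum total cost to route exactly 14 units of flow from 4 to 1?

Minimum cost for 14 units: 236

shortest-cost path #1: 4→5→1 push 8 @ unit cost 11 (adds 88)
shortest-cost path #2: 4→0→1 push 4 @ unit cost 19 (adds 76)
shortest-cost path #3: 4→5→3→6→1 push 2 @ unit cost 36 (adds 72)
total cost = 236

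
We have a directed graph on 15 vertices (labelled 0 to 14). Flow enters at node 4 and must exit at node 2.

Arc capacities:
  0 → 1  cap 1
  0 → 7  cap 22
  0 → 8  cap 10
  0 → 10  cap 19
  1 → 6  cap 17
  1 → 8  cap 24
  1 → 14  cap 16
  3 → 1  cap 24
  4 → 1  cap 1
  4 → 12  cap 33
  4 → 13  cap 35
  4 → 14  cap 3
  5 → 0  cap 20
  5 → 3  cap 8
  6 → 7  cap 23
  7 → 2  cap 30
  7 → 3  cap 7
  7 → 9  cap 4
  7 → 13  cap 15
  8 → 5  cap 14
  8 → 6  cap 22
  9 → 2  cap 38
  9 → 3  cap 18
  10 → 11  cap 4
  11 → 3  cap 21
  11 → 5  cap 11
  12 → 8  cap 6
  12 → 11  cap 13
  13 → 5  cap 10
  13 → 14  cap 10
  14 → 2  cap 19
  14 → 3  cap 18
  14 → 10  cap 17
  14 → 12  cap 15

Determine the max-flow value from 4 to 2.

Maximum flow value: 43

augment #1: 4→14→2 bottleneck 3, total now 3
augment #2: 4→1→14→2 bottleneck 1, total now 4
augment #3: 4→13→14→2 bottleneck 10, total now 14
augment #4: 4→12→8→6→7→2 bottleneck 6, total now 20
augment #5: 4→13→5→0→7→2 bottleneck 10, total now 30
augment #6: 4→12→11→3→1→14→2 bottleneck 5, total now 35
augment #7: 4→12→11→5→0→7→2 bottleneck 8, total now 43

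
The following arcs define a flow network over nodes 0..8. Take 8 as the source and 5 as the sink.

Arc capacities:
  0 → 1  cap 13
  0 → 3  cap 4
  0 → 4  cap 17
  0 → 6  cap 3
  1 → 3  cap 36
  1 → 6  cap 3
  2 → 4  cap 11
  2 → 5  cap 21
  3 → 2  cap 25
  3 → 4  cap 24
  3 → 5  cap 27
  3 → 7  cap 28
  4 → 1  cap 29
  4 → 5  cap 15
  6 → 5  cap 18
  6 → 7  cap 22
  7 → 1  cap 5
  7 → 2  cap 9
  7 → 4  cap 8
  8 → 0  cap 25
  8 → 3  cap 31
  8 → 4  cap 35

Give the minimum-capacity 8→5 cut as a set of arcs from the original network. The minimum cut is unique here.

augment #1: 8→3→5 push 27
augment #2: 8→4→5 push 15
augment #3: 8→0→6→5 push 3
augment #4: 8→3→2→5 push 4
augment #5: 8→0→1→6→5 push 3
augment #6: 8→0→3→2→5 push 4
augment #7: 8→0→1→3→2→5 push 10
augment #8: 8→4→1→3→2→5 push 3
max flow = 69; residual-reachable set from 8 gives S-side
cut edges (S→T): {(0,6), (1,6), (2,5), (3,5), (4,5)} total cap 69

Min-cut arcs: {(0,6), (1,6), (2,5), (3,5), (4,5)} (total capacity 69)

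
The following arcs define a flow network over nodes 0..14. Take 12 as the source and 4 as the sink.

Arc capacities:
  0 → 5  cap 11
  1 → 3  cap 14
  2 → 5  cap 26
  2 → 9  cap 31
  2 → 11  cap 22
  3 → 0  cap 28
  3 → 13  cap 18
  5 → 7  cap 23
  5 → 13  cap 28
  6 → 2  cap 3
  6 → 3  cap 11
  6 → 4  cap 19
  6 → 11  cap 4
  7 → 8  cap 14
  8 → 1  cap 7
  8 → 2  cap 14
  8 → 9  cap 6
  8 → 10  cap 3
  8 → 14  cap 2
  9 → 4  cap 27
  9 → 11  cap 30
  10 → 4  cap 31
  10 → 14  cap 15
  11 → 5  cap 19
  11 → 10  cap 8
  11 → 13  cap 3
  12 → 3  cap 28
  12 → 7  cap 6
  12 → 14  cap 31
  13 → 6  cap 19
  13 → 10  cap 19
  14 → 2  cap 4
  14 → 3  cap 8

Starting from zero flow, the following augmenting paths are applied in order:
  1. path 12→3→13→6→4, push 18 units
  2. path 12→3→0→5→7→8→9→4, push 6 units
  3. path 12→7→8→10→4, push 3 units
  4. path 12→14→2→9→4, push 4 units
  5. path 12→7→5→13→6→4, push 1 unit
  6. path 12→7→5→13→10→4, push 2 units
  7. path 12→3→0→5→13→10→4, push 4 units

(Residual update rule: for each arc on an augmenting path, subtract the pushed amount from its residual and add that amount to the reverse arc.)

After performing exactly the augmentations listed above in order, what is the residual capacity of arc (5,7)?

after path 1 (12→3→13→6→4, push 18): res(5,7)=23
after path 2 (12→3→0→5→7→8→9→4, push 6): res(5,7)=17
after path 3 (12→7→8→10→4, push 3): res(5,7)=17
after path 4 (12→14→2→9→4, push 4): res(5,7)=17
after path 5 (12→7→5→13→6→4, push 1): res(5,7)=18
after path 6 (12→7→5→13→10→4, push 2): res(5,7)=20
after path 7 (12→3→0→5→13→10→4, push 4): res(5,7)=20

Residual capacity of (5,7): 20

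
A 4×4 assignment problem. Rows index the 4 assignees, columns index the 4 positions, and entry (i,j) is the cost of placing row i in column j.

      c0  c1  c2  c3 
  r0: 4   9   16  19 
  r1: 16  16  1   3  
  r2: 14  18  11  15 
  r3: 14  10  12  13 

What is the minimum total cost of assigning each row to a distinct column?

Minimum assignment cost: 28

optimal assignment: row0→col0 (cost 4), row1→col3 (cost 3), row2→col2 (cost 11), row3→col1 (cost 10)
total = 4 + 3 + 11 + 10 = 28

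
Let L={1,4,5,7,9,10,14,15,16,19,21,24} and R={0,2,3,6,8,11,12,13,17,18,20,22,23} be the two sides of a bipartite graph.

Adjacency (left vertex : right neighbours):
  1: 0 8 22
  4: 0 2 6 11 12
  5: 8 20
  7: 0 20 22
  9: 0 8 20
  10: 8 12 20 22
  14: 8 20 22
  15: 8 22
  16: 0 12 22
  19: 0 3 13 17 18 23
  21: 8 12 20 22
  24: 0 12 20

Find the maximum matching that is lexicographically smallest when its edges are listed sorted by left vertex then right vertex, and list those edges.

|M| = 7 (so the lex-smallest maximum matching has 7 edges)
process left vertices in ascending order; for each, take the smallest-labelled available neighbour that still permits 7 edges overall, or leave it unmatched if none does
lex-smallest matching: {1-0, 4-2, 5-8, 7-20, 10-12, 14-22, 19-3}

Lex-smallest maximum matching: {(1,0), (4,2), (5,8), (7,20), (10,12), (14,22), (19,3)}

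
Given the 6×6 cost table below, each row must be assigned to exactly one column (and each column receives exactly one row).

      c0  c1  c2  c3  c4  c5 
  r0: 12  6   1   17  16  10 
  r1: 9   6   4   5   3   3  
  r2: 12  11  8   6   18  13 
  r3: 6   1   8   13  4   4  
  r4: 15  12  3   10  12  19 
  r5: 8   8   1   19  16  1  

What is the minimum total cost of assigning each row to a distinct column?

optimal assignment: row0→col1 (cost 6), row1→col4 (cost 3), row2→col3 (cost 6), row3→col0 (cost 6), row4→col2 (cost 3), row5→col5 (cost 1)
total = 6 + 3 + 6 + 6 + 3 + 1 = 25

Minimum assignment cost: 25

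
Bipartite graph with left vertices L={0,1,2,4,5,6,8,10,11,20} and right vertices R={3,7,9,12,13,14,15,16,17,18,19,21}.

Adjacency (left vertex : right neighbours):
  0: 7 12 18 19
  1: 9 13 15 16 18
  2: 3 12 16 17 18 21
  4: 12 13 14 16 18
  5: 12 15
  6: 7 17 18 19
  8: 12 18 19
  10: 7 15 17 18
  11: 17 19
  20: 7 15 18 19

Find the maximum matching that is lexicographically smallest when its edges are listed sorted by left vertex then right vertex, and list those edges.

|M| = 9 (so the lex-smallest maximum matching has 9 edges)
process left vertices in ascending order; for each, take the smallest-labelled available neighbour that still permits 9 edges overall, or leave it unmatched if none does
lex-smallest matching: {0-7, 1-9, 2-3, 4-13, 5-12, 6-17, 8-18, 10-15, 11-19}

Lex-smallest maximum matching: {(0,7), (1,9), (2,3), (4,13), (5,12), (6,17), (8,18), (10,15), (11,19)}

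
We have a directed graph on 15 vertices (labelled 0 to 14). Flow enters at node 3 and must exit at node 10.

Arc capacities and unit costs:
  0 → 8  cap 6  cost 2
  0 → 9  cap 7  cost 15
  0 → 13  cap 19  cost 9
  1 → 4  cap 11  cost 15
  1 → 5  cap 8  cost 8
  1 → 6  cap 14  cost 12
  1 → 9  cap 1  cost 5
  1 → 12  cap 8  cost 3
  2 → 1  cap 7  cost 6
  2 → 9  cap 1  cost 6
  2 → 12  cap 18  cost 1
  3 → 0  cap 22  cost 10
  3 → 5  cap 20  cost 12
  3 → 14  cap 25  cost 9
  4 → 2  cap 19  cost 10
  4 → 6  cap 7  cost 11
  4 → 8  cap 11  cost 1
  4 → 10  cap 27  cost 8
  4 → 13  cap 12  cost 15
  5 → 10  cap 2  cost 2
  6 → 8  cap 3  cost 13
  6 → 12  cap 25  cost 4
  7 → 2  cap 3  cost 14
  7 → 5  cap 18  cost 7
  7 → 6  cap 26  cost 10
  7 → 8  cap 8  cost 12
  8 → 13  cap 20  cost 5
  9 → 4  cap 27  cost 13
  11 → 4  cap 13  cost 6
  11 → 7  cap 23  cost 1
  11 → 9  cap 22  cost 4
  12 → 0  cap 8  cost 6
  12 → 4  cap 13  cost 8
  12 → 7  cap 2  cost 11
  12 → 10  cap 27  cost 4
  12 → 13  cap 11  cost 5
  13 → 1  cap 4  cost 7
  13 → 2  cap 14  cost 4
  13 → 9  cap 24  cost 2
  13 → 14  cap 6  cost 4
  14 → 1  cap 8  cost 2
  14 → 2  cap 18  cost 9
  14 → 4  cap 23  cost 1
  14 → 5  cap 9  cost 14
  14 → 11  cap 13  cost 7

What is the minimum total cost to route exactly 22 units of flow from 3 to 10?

Minimum cost for 22 units: 388

shortest-cost path #1: 3→5→10 push 2 @ unit cost 14 (adds 28)
shortest-cost path #2: 3→14→4→10 push 20 @ unit cost 18 (adds 360)
total cost = 388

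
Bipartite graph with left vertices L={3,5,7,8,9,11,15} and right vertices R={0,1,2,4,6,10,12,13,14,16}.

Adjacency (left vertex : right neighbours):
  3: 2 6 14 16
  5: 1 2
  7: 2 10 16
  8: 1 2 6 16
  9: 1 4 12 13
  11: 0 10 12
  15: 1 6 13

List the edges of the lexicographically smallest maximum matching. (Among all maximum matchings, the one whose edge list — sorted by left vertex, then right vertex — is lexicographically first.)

Lex-smallest maximum matching: {(3,2), (5,1), (7,10), (8,6), (9,4), (11,0), (15,13)}

|M| = 7 (so the lex-smallest maximum matching has 7 edges)
process left vertices in ascending order; for each, take the smallest-labelled available neighbour that still permits 7 edges overall, or leave it unmatched if none does
lex-smallest matching: {3-2, 5-1, 7-10, 8-6, 9-4, 11-0, 15-13}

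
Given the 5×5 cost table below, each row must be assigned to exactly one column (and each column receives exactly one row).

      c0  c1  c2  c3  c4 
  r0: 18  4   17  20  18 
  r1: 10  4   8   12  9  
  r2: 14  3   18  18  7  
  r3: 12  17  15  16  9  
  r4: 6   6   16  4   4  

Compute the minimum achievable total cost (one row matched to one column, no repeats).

Minimum assignment cost: 35

optimal assignment: row0→col1 (cost 4), row1→col2 (cost 8), row2→col4 (cost 7), row3→col0 (cost 12), row4→col3 (cost 4)
total = 4 + 8 + 7 + 12 + 4 = 35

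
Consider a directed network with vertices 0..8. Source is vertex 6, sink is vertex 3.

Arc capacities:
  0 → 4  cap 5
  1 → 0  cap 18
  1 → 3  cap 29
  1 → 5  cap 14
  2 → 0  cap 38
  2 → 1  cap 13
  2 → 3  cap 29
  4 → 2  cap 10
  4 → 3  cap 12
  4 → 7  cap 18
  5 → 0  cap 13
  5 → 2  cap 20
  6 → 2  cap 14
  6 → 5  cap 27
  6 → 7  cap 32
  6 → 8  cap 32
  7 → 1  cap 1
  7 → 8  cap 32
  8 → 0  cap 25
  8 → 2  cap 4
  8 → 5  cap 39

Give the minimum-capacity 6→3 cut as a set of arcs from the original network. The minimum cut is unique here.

Min-cut arcs: {(0,4), (5,2), (6,2), (7,1), (8,2)} (total capacity 44)

augment #1: 6→2→3 push 14
augment #2: 6→5→2→3 push 15
augment #3: 6→7→1→3 push 1
augment #4: 6→5→0→4→3 push 5
augment #5: 6→5→2→1→3 push 5
augment #6: 6→8→2→1→3 push 4
max flow = 44; residual-reachable set from 6 gives S-side
cut edges (S→T): {(0,4), (5,2), (6,2), (7,1), (8,2)} total cap 44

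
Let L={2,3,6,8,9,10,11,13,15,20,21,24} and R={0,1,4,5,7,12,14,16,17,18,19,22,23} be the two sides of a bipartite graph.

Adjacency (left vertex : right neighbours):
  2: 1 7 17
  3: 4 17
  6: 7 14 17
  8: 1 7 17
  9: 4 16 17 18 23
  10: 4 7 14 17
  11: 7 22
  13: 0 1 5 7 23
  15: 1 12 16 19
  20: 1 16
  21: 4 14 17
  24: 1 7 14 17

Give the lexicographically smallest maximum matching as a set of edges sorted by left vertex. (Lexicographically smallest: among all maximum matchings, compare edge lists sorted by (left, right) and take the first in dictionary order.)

Lex-smallest maximum matching: {(2,1), (3,4), (6,7), (8,17), (9,18), (10,14), (11,22), (13,0), (15,12), (20,16)}

|M| = 10 (so the lex-smallest maximum matching has 10 edges)
process left vertices in ascending order; for each, take the smallest-labelled available neighbour that still permits 10 edges overall, or leave it unmatched if none does
lex-smallest matching: {2-1, 3-4, 6-7, 8-17, 9-18, 10-14, 11-22, 13-0, 15-12, 20-16}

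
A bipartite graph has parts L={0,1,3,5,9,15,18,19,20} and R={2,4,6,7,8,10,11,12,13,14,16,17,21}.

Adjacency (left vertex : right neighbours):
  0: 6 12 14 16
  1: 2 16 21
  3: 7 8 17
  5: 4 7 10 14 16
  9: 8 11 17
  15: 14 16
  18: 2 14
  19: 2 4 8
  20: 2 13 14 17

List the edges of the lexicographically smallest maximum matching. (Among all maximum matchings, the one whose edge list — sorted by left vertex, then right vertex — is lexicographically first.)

|M| = 9 (so the lex-smallest maximum matching has 9 edges)
process left vertices in ascending order; for each, take the smallest-labelled available neighbour that still permits 9 edges overall, or leave it unmatched if none does
lex-smallest matching: {0-6, 1-2, 3-7, 5-4, 9-11, 15-16, 18-14, 19-8, 20-13}

Lex-smallest maximum matching: {(0,6), (1,2), (3,7), (5,4), (9,11), (15,16), (18,14), (19,8), (20,13)}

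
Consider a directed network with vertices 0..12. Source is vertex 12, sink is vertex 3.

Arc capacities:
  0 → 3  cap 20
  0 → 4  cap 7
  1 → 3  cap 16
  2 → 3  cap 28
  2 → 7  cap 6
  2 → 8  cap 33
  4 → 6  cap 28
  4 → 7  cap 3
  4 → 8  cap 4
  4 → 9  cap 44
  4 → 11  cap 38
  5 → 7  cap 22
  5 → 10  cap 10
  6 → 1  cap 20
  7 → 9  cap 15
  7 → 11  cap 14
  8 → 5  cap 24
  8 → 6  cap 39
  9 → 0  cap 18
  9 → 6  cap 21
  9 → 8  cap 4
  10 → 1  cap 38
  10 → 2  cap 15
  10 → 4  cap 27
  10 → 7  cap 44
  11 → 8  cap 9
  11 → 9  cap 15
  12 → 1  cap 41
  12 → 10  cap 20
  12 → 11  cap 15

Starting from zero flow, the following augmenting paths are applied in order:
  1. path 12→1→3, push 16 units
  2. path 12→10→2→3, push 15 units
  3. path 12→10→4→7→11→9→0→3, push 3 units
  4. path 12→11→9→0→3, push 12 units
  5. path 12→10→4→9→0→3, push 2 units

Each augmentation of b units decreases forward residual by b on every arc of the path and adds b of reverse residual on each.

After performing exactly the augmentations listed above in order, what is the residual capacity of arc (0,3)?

Residual capacity of (0,3): 3

after path 1 (12→1→3, push 16): res(0,3)=20
after path 2 (12→10→2→3, push 15): res(0,3)=20
after path 3 (12→10→4→7→11→9→0→3, push 3): res(0,3)=17
after path 4 (12→11→9→0→3, push 12): res(0,3)=5
after path 5 (12→10→4→9→0→3, push 2): res(0,3)=3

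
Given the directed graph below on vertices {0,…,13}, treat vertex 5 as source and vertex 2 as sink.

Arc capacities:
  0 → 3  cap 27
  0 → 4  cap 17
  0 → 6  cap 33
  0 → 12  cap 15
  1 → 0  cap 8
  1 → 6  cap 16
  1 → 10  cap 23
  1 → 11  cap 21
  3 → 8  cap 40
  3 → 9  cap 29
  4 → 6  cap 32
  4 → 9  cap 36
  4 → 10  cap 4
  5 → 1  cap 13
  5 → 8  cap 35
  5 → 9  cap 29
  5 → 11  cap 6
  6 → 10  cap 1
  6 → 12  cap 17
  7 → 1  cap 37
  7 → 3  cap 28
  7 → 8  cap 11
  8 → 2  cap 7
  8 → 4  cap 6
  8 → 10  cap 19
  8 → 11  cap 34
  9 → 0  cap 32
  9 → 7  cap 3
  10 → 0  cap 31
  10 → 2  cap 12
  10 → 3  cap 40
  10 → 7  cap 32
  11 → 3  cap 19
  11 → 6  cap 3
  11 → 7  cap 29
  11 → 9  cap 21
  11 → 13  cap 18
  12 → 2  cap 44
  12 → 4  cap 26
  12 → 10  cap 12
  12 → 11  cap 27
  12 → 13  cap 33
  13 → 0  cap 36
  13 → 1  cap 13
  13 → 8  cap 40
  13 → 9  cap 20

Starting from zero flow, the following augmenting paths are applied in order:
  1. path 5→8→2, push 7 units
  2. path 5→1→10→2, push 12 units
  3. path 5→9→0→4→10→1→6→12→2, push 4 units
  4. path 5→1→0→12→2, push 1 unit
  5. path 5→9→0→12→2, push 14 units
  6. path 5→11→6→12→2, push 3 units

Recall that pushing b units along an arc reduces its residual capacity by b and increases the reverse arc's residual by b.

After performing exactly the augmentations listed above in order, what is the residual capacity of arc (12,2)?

after path 1 (5→8→2, push 7): res(12,2)=44
after path 2 (5→1→10→2, push 12): res(12,2)=44
after path 3 (5→9→0→4→10→1→6→12→2, push 4): res(12,2)=40
after path 4 (5→1→0→12→2, push 1): res(12,2)=39
after path 5 (5→9→0→12→2, push 14): res(12,2)=25
after path 6 (5→11→6→12→2, push 3): res(12,2)=22

Residual capacity of (12,2): 22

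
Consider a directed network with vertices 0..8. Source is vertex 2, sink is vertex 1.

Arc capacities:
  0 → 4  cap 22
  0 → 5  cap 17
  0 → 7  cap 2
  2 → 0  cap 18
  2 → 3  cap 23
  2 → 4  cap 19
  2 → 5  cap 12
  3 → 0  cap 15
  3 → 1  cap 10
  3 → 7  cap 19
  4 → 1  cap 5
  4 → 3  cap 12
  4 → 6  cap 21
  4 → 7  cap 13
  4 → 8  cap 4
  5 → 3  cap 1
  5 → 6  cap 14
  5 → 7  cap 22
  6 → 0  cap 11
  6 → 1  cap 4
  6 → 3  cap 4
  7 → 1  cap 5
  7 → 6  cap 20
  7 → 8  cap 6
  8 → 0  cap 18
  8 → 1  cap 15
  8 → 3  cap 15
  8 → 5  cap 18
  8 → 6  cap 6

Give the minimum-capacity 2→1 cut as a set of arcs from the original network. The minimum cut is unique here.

augment #1: 2→3→1 push 10
augment #2: 2→4→1 push 5
augment #3: 2→0→7→1 push 2
augment #4: 2→3→7→1 push 3
augment #5: 2→4→6→1 push 4
augment #6: 2→4→8→1 push 4
augment #7: 2→3→7→8→1 push 6
max flow = 34; residual-reachable set from 2 gives S-side
cut edges (S→T): {(3,1), (4,1), (4,8), (6,1), (7,1), (7,8)} total cap 34

Min-cut arcs: {(3,1), (4,1), (4,8), (6,1), (7,1), (7,8)} (total capacity 34)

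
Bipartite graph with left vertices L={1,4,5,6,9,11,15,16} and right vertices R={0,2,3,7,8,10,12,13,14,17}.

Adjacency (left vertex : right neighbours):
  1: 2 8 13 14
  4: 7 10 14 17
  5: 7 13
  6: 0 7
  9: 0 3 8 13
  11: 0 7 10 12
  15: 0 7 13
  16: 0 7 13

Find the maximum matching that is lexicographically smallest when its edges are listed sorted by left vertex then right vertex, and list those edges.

|M| = 7 (so the lex-smallest maximum matching has 7 edges)
process left vertices in ascending order; for each, take the smallest-labelled available neighbour that still permits 7 edges overall, or leave it unmatched if none does
lex-smallest matching: {1-2, 4-10, 5-7, 6-0, 9-3, 11-12, 15-13}

Lex-smallest maximum matching: {(1,2), (4,10), (5,7), (6,0), (9,3), (11,12), (15,13)}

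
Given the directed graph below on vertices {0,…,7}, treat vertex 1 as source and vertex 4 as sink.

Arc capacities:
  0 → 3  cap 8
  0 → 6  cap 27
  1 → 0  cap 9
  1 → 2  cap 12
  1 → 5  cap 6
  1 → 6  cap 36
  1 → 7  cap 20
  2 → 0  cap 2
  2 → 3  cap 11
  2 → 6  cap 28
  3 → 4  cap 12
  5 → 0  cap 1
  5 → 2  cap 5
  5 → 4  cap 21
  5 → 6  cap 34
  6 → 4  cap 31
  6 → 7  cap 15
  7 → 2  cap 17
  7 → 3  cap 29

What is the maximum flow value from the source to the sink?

augment #1: 1→5→4 bottleneck 6, total now 6
augment #2: 1→6→4 bottleneck 31, total now 37
augment #3: 1→0→3→4 bottleneck 8, total now 45
augment #4: 1→2→3→4 bottleneck 4, total now 49

Maximum flow value: 49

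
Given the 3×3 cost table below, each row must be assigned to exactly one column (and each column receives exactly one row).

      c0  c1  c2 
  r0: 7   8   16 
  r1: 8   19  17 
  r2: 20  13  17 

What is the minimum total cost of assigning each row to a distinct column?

optimal assignment: row0→col1 (cost 8), row1→col0 (cost 8), row2→col2 (cost 17)
total = 8 + 8 + 17 = 33

Minimum assignment cost: 33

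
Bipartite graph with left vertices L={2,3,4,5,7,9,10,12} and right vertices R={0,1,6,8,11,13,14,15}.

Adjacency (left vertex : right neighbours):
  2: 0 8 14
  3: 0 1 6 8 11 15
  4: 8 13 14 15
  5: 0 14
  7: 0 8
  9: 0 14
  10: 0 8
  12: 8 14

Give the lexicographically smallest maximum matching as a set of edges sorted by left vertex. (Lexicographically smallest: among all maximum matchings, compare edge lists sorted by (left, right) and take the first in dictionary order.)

|M| = 5 (so the lex-smallest maximum matching has 5 edges)
process left vertices in ascending order; for each, take the smallest-labelled available neighbour that still permits 5 edges overall, or leave it unmatched if none does
lex-smallest matching: {2-0, 3-1, 4-13, 5-14, 7-8}

Lex-smallest maximum matching: {(2,0), (3,1), (4,13), (5,14), (7,8)}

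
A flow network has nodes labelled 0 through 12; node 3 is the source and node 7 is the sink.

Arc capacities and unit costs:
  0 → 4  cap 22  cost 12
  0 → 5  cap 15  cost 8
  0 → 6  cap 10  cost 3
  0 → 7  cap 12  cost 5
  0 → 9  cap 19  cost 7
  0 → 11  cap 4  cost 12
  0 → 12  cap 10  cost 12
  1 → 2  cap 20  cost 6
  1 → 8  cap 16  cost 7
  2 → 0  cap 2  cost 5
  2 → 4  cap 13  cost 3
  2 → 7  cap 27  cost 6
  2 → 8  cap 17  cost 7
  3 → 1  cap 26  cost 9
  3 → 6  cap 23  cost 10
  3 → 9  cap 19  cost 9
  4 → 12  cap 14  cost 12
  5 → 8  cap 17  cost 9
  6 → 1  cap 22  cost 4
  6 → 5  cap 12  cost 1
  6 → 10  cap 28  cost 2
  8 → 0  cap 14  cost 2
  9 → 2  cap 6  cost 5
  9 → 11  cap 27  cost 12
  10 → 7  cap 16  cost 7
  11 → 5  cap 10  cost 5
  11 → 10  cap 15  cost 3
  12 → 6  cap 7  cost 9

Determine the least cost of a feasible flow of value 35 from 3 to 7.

shortest-cost path #1: 3→6→10→7 push 16 @ unit cost 19 (adds 304)
shortest-cost path #2: 3→9→2→7 push 6 @ unit cost 20 (adds 120)
shortest-cost path #3: 3→1→2→7 push 13 @ unit cost 21 (adds 273)
total cost = 697

Minimum cost for 35 units: 697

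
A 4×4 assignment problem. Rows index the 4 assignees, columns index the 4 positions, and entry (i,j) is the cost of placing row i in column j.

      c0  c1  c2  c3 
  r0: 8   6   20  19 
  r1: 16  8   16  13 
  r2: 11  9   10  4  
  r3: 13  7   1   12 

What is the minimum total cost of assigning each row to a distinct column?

optimal assignment: row0→col0 (cost 8), row1→col1 (cost 8), row2→col3 (cost 4), row3→col2 (cost 1)
total = 8 + 8 + 4 + 1 = 21

Minimum assignment cost: 21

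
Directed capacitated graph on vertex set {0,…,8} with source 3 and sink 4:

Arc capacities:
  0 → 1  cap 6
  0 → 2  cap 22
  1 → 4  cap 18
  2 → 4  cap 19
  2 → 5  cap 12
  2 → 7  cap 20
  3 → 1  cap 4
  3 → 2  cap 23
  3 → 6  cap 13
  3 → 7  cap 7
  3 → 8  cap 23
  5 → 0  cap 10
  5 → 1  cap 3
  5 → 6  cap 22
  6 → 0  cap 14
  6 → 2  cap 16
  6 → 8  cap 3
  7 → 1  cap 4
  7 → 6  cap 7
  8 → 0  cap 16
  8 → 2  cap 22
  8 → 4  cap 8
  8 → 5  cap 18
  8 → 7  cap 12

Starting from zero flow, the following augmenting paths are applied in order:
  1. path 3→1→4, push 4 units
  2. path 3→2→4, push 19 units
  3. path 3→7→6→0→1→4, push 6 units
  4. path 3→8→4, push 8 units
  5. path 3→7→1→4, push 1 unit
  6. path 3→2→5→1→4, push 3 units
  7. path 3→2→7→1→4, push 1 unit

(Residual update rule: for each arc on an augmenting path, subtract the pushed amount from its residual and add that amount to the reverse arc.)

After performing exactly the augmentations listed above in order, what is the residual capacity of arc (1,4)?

after path 1 (3→1→4, push 4): res(1,4)=14
after path 2 (3→2→4, push 19): res(1,4)=14
after path 3 (3→7→6→0→1→4, push 6): res(1,4)=8
after path 4 (3→8→4, push 8): res(1,4)=8
after path 5 (3→7→1→4, push 1): res(1,4)=7
after path 6 (3→2→5→1→4, push 3): res(1,4)=4
after path 7 (3→2→7→1→4, push 1): res(1,4)=3

Residual capacity of (1,4): 3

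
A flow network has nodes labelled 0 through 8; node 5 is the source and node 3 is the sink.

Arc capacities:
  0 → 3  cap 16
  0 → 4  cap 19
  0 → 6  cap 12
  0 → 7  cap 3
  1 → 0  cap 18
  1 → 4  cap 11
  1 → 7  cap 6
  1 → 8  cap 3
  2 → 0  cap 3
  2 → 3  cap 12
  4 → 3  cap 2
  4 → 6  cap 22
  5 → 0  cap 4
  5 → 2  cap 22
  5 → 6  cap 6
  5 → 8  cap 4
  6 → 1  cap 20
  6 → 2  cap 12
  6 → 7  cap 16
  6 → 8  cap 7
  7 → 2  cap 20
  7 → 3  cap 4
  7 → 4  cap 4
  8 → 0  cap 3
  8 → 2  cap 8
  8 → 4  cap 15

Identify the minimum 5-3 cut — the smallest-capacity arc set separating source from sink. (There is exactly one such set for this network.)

Min-cut arcs: {(2,0), (2,3), (5,0), (5,6), (5,8)} (total capacity 29)

augment #1: 5→0→3 push 4
augment #2: 5→2→3 push 12
augment #3: 5→2→0→3 push 3
augment #4: 5→6→7→3 push 4
augment #5: 5→8→0→3 push 3
augment #6: 5→8→4→3 push 1
augment #7: 5→6→1→0→3 push 2
max flow = 29; residual-reachable set from 5 gives S-side
cut edges (S→T): {(2,0), (2,3), (5,0), (5,6), (5,8)} total cap 29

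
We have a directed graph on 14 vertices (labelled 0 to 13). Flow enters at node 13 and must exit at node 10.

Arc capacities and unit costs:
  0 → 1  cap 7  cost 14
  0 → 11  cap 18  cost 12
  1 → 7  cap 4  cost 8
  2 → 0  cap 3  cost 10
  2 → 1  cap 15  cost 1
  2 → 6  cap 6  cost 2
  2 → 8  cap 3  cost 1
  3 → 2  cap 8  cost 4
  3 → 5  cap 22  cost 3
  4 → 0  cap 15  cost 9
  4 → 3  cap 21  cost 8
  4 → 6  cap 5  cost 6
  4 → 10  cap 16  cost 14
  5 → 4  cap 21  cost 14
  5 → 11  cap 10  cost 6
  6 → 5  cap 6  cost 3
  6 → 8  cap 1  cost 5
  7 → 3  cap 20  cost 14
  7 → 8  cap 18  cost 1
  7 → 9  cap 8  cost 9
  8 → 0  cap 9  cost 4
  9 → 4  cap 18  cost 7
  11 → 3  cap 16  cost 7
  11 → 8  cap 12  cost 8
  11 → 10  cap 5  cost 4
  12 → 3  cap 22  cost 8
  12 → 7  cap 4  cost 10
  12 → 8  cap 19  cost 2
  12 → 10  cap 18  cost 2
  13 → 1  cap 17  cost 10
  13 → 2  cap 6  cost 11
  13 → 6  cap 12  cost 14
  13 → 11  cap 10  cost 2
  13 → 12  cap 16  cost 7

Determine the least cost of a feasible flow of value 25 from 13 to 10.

Minimum cost for 25 units: 334

shortest-cost path #1: 13→11→10 push 5 @ unit cost 6 (adds 30)
shortest-cost path #2: 13→12→10 push 16 @ unit cost 9 (adds 144)
shortest-cost path #3: 13→11→3→5→4→10 push 4 @ unit cost 40 (adds 160)
total cost = 334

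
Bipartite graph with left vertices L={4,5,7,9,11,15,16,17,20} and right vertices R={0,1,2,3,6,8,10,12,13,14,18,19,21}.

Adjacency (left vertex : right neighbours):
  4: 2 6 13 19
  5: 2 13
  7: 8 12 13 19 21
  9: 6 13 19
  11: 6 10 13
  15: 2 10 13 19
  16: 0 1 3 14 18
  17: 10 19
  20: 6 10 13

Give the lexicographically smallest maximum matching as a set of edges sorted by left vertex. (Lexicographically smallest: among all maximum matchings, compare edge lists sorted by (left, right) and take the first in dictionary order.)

|M| = 7 (so the lex-smallest maximum matching has 7 edges)
process left vertices in ascending order; for each, take the smallest-labelled available neighbour that still permits 7 edges overall, or leave it unmatched if none does
lex-smallest matching: {4-2, 5-13, 7-8, 9-6, 11-10, 15-19, 16-0}

Lex-smallest maximum matching: {(4,2), (5,13), (7,8), (9,6), (11,10), (15,19), (16,0)}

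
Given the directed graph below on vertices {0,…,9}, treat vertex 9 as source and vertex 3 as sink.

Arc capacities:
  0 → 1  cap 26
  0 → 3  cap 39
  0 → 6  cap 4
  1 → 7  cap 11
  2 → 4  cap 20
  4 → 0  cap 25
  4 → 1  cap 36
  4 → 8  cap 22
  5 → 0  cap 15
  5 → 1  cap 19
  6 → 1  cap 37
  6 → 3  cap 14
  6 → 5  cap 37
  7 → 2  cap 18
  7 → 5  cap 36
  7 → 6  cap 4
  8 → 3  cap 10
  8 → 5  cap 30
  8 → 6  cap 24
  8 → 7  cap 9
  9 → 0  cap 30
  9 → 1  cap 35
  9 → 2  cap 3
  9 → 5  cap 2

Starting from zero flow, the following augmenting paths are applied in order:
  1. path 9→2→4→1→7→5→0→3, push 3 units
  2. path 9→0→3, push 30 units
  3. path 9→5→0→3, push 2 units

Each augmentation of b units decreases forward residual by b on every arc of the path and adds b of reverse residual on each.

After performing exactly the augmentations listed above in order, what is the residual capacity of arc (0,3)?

after path 1 (9→2→4→1→7→5→0→3, push 3): res(0,3)=36
after path 2 (9→0→3, push 30): res(0,3)=6
after path 3 (9→5→0→3, push 2): res(0,3)=4

Residual capacity of (0,3): 4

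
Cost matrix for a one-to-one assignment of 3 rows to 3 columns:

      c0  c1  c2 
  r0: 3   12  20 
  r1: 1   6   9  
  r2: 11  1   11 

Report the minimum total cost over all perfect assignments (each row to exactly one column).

Minimum assignment cost: 13

optimal assignment: row0→col0 (cost 3), row1→col2 (cost 9), row2→col1 (cost 1)
total = 3 + 9 + 1 = 13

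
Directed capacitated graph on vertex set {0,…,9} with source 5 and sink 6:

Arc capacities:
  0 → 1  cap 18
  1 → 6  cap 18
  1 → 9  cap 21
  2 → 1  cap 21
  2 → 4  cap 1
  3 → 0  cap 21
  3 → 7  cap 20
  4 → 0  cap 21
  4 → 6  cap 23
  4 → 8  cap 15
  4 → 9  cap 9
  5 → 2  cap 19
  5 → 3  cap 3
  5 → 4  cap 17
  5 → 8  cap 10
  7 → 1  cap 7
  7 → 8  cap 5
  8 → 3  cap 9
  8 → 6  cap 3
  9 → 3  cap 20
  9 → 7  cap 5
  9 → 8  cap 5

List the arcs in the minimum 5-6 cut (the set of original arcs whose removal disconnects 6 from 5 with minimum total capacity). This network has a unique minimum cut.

Min-cut arcs: {(1,6), (2,4), (5,4), (8,6)} (total capacity 39)

augment #1: 5→4→6 push 17
augment #2: 5→8→6 push 3
augment #3: 5→2→1→6 push 18
augment #4: 5→2→4→6 push 1
max flow = 39; residual-reachable set from 5 gives S-side
cut edges (S→T): {(1,6), (2,4), (5,4), (8,6)} total cap 39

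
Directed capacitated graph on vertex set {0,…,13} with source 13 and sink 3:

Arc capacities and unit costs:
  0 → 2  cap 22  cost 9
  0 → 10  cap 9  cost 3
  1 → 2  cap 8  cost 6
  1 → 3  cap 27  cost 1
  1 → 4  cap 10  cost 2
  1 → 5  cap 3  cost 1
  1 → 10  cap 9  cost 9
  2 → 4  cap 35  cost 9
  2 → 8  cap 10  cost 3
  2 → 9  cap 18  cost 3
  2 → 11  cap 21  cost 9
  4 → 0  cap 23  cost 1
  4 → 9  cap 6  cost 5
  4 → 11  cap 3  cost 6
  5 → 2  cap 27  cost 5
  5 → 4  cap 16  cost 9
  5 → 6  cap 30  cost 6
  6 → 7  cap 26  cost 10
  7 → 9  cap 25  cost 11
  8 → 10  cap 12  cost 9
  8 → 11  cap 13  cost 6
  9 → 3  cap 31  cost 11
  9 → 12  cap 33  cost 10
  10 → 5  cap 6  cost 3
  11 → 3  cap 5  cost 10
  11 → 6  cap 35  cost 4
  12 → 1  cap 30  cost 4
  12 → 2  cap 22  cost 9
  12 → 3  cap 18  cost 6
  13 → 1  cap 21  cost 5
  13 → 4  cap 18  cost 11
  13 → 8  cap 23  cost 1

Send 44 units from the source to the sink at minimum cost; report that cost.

Minimum cost for 44 units: 775

shortest-cost path #1: 13→1→3 push 21 @ unit cost 6 (adds 126)
shortest-cost path #2: 13→8→11→3 push 5 @ unit cost 17 (adds 85)
shortest-cost path #3: 13→4→9→3 push 6 @ unit cost 27 (adds 162)
shortest-cost path #4: 13→8→10→5→2→9→3 push 6 @ unit cost 32 (adds 192)
shortest-cost path #5: 13→4→0→2→9→3 push 6 @ unit cost 35 (adds 210)
total cost = 775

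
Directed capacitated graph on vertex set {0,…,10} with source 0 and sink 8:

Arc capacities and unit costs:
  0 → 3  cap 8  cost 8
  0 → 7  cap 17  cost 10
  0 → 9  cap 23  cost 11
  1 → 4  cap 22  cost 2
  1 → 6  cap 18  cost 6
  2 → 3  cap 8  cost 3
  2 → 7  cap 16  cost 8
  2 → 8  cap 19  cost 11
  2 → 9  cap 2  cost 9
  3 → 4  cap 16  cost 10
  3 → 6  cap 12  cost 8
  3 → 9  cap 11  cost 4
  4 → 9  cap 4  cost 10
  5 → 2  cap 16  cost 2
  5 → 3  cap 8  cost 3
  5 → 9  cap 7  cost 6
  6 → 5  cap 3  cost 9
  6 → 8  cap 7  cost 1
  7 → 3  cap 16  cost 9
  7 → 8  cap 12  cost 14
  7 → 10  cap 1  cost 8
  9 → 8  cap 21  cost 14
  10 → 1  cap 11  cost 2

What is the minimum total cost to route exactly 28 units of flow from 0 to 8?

Minimum cost for 28 units: 632

shortest-cost path #1: 0→3→6→8 push 7 @ unit cost 17 (adds 119)
shortest-cost path #2: 0→7→8 push 12 @ unit cost 24 (adds 288)
shortest-cost path #3: 0→9→8 push 9 @ unit cost 25 (adds 225)
total cost = 632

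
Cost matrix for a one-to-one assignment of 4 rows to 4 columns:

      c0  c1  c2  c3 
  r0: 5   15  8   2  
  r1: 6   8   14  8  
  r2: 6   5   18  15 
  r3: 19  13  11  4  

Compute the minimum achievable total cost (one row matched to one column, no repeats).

Minimum assignment cost: 23

optimal assignment: row0→col2 (cost 8), row1→col0 (cost 6), row2→col1 (cost 5), row3→col3 (cost 4)
total = 8 + 6 + 5 + 4 = 23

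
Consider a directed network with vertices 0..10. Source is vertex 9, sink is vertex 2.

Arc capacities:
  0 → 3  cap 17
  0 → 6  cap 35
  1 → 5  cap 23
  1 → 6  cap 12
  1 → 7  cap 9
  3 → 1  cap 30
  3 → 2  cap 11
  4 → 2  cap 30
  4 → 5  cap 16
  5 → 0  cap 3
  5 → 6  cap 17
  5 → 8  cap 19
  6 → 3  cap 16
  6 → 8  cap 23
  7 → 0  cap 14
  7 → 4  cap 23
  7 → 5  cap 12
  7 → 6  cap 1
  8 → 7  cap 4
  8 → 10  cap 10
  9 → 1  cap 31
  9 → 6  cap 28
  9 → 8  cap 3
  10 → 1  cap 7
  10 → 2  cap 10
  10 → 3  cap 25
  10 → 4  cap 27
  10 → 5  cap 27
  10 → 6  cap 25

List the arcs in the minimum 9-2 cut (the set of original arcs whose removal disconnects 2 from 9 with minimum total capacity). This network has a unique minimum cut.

augment #1: 9→6→3→2 push 11
augment #2: 9→8→10→2 push 3
augment #3: 9→1→7→4→2 push 9
augment #4: 9→6→8→10→2 push 7
augment #5: 9→6→8→7→4→2 push 4
max flow = 34; residual-reachable set from 9 gives S-side
cut edges (S→T): {(1,7), (3,2), (8,7), (8,10)} total cap 34

Min-cut arcs: {(1,7), (3,2), (8,7), (8,10)} (total capacity 34)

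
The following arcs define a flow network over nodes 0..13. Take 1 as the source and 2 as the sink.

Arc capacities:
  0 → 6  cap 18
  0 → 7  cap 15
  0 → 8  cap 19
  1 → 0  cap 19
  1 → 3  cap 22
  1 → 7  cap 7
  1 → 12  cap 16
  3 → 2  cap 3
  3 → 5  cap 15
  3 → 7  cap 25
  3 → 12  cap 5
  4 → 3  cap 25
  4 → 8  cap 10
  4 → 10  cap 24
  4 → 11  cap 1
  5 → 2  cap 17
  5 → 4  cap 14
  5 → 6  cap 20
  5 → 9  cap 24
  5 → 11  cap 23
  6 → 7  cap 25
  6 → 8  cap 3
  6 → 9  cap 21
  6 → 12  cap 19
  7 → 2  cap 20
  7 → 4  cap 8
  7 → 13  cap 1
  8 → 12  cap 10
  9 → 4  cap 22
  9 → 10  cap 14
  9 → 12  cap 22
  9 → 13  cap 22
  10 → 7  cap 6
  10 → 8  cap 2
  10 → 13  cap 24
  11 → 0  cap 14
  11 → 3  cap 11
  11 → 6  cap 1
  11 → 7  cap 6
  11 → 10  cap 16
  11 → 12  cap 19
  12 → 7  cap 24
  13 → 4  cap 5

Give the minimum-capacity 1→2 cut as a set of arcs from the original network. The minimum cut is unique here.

augment #1: 1→3→2 push 3
augment #2: 1→7→2 push 7
augment #3: 1→0→7→2 push 13
augment #4: 1→3→5→2 push 15
max flow = 38; residual-reachable set from 1 gives S-side
cut edges (S→T): {(3,2), (3,5), (7,2)} total cap 38

Min-cut arcs: {(3,2), (3,5), (7,2)} (total capacity 38)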